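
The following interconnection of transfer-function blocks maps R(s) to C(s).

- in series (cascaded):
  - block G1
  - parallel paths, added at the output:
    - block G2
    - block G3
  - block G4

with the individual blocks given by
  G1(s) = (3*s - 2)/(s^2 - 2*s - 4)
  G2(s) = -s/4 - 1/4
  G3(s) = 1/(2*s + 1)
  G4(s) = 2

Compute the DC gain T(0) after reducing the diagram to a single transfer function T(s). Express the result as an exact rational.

Answer: 3/4

Working:
[1] parallel reduction of G2, G3, giving (-2*s^2 - 3*s + 3)/(8*s + 4)
[2] series reduction of G1, (G2+G3), G4, giving (-6*s^3 - 5*s^2 + 15*s - 6)/(4*s^3 - 6*s^2 - 20*s - 8)
Evaluating the step-2 result (the overall T(s)) at s = 0 gives T(0) = -6/(-8) = 3/4.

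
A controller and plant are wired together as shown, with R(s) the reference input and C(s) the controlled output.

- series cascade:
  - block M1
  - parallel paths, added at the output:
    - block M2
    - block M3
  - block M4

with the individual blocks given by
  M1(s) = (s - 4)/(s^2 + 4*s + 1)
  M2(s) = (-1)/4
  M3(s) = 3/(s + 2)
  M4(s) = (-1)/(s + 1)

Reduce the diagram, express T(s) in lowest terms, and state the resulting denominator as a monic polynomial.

Step 1: add M2, M3 (parallel) = (10 - s)/(4*s + 8)
Step 2: multiply M1, (M2+M3), M4 (series) = (s^2 - 14*s + 40)/(4*s^4 + 28*s^3 + 60*s^2 + 44*s + 8)
No further cancellation is possible in the step-2 result, so that is T(s). Its denominator becomes monic after dividing by the leading coefficient 4.

Answer: s^4 + 7*s^3 + 15*s^2 + 11*s + 2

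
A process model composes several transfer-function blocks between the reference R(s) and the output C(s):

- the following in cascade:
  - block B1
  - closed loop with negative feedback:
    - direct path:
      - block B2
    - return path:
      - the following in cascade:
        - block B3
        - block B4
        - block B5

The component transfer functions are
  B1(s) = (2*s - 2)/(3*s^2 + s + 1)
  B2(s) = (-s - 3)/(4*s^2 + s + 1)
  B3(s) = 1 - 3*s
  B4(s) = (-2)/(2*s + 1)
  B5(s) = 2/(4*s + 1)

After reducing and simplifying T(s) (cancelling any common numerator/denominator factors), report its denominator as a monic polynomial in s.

Reducing step by step:

[1] cascade B3, B4, B5 = (12*s - 4)/(8*s^2 + 6*s + 1)
[2] feedback reduction of B2, (B3*B4*B5) = (-8*s^3 - 30*s^2 - 19*s - 3)/(32*s^4 + 32*s^3 + 6*s^2 - 25*s + 13)
[3] series reduction of B1, [B2/(1+B2*(B3*B4*B5))] = (-16*s^4 - 44*s^3 + 22*s^2 + 32*s + 6)/(96*s^6 + 128*s^5 + 82*s^4 - 37*s^3 + 20*s^2 - 12*s + 13)
T(s) is the step-3 result (common factors already cancelled). Leading coefficient of the denominator: 96. Divide through by 96 for the monic polynomial.

Answer: s^6 + 4*s^5/3 + 41*s^4/48 - 37*s^3/96 + 5*s^2/24 - s/8 + 13/96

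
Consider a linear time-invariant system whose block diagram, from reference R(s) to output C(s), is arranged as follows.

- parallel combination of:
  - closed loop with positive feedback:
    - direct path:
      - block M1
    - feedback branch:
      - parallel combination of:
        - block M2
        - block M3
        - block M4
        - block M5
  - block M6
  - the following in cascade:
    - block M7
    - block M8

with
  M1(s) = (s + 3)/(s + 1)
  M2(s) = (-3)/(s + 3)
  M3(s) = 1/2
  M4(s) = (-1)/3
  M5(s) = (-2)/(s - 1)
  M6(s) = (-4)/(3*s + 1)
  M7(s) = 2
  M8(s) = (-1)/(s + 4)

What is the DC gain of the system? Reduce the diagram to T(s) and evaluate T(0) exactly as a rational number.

Step 1 - parallel reduction of M2, M3, M4, M5 = (s^2 - 28*s - 21)/(6*s^2 + 12*s - 18)
Step 2 - apply the feedback formula to M1, (M2+M3+M4+M5) = (6*s^2 + 12*s - 18)/(5*s^2 + 28*s + 15)
Step 3 - multiply M7, M8 (series) = (-2)/(s + 4)
Step 4 - combine [M1/(1-M1*(M2+M3+M4+M5))], M6, (M7*M8) in parallel = (18*s^4 + 64*s^3 - 244*s^2 - 840*s - 342)/(15*s^4 + 149*s^3 + 429*s^2 + 307*s + 60)
DC gain: substitute s = 0 into T(s) from step 4: T(0) = -342/60 = -57/10.

Answer: -57/10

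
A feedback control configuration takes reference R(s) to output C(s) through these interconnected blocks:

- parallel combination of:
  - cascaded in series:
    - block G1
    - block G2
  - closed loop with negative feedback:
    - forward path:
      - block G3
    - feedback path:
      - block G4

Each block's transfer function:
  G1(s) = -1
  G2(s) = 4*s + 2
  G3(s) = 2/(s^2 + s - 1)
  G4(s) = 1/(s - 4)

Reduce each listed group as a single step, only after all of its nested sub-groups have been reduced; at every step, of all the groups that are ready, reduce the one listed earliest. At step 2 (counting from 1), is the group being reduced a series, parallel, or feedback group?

[1] combine G1, G2 in series
[2] feedback reduction of G3, G4
[3] add (G1*G2), [G3/(1+G3*G4)] (parallel)
At step 2 the group reduced is feedback.

Answer: feedback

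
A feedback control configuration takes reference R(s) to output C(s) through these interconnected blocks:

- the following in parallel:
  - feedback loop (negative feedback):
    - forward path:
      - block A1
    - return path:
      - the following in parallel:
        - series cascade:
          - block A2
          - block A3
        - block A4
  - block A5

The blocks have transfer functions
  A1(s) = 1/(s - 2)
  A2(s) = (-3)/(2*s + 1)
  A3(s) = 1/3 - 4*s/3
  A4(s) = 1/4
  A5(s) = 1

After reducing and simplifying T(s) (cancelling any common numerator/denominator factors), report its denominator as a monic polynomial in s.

1. combine A2, A3 in series = (4*s - 1)/(2*s + 1)
2. combine (A2*A3), A4 in parallel = (18*s - 3)/(8*s + 4)
3. reduce the feedback loop with forward A1 and return ((A2*A3)+A4) = (8*s + 4)/(8*s^2 + 6*s - 11)
4. reduce the parallel group [A1/(1+A1*((A2*A3)+A4))], A5 = (8*s^2 + 14*s - 7)/(8*s^2 + 6*s - 11)
Step 4 gives the fully reduced T(s), with no common factor left to cancel. The denominator's leading coefficient is 8, so divide each of its coefficients by 8 to get the monic form.

Answer: s^2 + 3*s/4 - 11/8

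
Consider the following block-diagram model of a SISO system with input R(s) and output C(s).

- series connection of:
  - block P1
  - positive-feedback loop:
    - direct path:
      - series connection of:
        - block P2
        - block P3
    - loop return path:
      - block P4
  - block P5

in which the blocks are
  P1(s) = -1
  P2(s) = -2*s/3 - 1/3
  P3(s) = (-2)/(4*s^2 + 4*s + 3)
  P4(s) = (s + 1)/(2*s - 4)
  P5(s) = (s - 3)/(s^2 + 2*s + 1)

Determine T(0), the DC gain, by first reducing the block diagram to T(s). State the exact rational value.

Reducing step by step:

Step 1 - reduce the series chain P2, P3 -> (4*s + 2)/(12*s^2 + 12*s + 9)
Step 2 - collapse the loop ((P2*P3) forward, P4 return) -> (4*s^2 - 6*s - 4)/(12*s^3 - 14*s^2 - 18*s - 19)
Step 3 - series reduction of P1, [(P2*P3)/(1-(P2*P3)*P4)], P5 -> (-4*s^3 + 18*s^2 - 14*s - 12)/(12*s^5 + 10*s^4 - 34*s^3 - 69*s^2 - 56*s - 19)
The step-3 result is T(s). Setting s = 0: T(0) = -12/(-19) = 12/19.

Answer: 12/19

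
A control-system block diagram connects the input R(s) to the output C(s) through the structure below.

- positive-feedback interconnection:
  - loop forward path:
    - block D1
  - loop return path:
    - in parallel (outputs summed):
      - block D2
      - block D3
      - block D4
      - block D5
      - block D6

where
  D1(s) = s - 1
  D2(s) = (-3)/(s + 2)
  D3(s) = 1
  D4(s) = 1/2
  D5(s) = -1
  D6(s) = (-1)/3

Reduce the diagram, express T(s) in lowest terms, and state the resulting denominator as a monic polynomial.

First reduce the diagram to T(s).

[1] sum the parallel branches D2, D3, D4, D5, D6 -> (s - 16)/(6*s + 12)
[2] collapse the loop (D1 forward, (D2+D3+D4+D5+D6) return) -> (-6*s^2 - 6*s + 12)/(s^2 - 23*s + 4)
The result of step 2 is T(s) in lowest terms. Its denominator already has leading coefficient 1, so it is monic as it stands.

Answer: s^2 - 23*s + 4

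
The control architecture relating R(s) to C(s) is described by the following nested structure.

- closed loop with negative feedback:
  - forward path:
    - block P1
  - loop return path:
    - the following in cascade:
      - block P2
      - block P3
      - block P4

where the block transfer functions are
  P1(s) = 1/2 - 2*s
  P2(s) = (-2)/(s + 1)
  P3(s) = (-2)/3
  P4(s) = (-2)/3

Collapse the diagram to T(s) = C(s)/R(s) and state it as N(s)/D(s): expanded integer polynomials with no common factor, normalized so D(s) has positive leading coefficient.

The answer is (-36*s^2 - 27*s + 9)/(50*s + 10).

Reasoning:
Step 1: combine P2, P3, P4 in series; result (-8)/(9*s + 9)
Step 2: feedback reduction of P1, (P2*P3*P4); the result is T(s) itself (integer coefficients, no common factor, positive leading denominator coefficient)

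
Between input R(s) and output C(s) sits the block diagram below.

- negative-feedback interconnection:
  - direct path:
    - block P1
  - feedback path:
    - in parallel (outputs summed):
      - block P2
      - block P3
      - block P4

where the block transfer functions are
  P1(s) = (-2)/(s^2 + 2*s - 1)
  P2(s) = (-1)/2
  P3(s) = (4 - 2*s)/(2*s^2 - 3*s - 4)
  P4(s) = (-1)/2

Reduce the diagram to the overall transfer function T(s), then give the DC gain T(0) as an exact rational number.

Answer: -2/3

Working:
Step 1: parallel reduction of P2, P3, P4 gives (-2*s^2 + s + 8)/(2*s^2 - 3*s - 4)
Step 2: feedback reduction of P1, (P2+P3+P4) gives (-4*s^2 + 6*s + 8)/(2*s^4 + s^3 - 8*s^2 - 7*s - 12)
DC gain: substitute s = 0 into T(s) from step 2: T(0) = 8/(-12) = -2/3.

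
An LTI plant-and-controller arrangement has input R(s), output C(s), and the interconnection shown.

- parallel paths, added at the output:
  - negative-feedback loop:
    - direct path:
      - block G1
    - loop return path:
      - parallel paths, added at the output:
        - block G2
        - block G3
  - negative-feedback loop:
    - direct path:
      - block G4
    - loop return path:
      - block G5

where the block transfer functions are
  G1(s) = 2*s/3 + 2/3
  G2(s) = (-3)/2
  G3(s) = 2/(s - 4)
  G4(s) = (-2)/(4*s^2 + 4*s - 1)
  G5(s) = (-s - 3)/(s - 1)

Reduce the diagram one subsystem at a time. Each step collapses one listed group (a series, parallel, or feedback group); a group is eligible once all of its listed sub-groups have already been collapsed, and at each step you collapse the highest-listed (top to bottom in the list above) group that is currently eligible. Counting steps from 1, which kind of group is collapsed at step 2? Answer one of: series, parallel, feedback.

Answer: feedback

Working:
[1] sum the parallel branches G2, G3
[2] reduce the feedback loop with forward G1 and return (G2+G3)
[3] feedback reduction of G4, G5
[4] parallel reduction of [G1/(1+G1*(G2+G3))], [G4/(1+G4*G5)]
So the answer for step 2 is feedback.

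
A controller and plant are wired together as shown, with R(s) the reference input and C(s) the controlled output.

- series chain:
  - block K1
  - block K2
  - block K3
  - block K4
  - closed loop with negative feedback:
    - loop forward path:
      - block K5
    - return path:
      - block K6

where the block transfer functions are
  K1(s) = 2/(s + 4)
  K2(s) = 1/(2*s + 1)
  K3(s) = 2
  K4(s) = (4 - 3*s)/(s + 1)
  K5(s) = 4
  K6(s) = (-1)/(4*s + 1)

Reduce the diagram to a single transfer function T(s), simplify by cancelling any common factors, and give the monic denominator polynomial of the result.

Answer: s^4 + 19*s^3/4 + 19*s^2/8 - 23*s/8 - 3/2

Working:
[1] apply the feedback formula to K5, K6 = (16*s + 4)/(4*s - 3)
[2] cascade K1, K2, K3, K4, [K5/(1+K5*K6)] = (-192*s^2 + 208*s + 64)/(8*s^4 + 38*s^3 + 19*s^2 - 23*s - 12)
T(s) is the step-2 result (common factors already cancelled). Leading coefficient of the denominator: 8. Divide through by 8 for the monic polynomial.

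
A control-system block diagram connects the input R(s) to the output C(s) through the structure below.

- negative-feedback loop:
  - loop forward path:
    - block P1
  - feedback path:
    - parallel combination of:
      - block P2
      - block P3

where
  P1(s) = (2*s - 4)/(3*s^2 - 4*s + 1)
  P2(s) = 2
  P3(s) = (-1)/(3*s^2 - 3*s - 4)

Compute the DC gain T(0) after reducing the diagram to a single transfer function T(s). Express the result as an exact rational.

Step 1 - reduce the parallel group P2, P3 -> (6*s^2 - 6*s - 9)/(3*s^2 - 3*s - 4)
Step 2 - feedback reduction of P1, (P2+P3) -> (6*s^3 - 18*s^2 + 4*s + 16)/(9*s^4 - 9*s^3 - 33*s^2 + 19*s + 32)
The step-2 result is T(s). Setting s = 0: T(0) = 16/32 = 1/2.

Hence the answer: 1/2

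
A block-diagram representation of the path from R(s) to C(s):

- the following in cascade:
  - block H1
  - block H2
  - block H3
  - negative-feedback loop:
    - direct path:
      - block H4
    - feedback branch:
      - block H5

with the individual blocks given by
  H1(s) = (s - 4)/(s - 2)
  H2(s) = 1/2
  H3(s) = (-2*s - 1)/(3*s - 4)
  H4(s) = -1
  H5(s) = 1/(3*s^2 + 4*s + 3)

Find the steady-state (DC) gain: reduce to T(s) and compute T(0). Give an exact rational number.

Step 1 - apply the feedback formula to H4, H5, giving (-3*s^2 - 4*s - 3)/(3*s^2 + 4*s + 2)
Step 2 - reduce the series chain H1, H2, H3, [H4/(1+H4*H5)], giving (6*s^4 - 13*s^3 - 34*s^2 - 37*s - 12)/(18*s^4 - 36*s^3 - 20*s^2 + 24*s + 32)
The step-2 result is T(s). Setting s = 0: T(0) = -12/32 = -3/8.

Final answer: -3/8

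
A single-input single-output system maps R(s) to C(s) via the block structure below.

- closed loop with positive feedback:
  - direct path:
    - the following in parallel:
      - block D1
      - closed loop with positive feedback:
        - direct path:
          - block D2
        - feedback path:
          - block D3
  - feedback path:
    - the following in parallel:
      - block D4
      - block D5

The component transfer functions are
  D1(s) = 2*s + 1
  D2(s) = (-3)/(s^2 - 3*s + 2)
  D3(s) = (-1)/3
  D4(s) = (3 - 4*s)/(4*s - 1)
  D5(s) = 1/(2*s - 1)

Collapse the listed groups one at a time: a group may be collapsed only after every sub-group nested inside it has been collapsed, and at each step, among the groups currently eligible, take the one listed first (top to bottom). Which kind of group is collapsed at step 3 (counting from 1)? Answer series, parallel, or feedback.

1. apply the feedback formula to D2, D3
2. reduce the parallel group D1, [D2/(1-D2*D3)]
3. add D4, D5 (parallel)
4. collapse the loop ((D1+[D2/(1-D2*D3)]) forward, (D4+D5) return)
So the answer for step 3 is parallel.

Answer: parallel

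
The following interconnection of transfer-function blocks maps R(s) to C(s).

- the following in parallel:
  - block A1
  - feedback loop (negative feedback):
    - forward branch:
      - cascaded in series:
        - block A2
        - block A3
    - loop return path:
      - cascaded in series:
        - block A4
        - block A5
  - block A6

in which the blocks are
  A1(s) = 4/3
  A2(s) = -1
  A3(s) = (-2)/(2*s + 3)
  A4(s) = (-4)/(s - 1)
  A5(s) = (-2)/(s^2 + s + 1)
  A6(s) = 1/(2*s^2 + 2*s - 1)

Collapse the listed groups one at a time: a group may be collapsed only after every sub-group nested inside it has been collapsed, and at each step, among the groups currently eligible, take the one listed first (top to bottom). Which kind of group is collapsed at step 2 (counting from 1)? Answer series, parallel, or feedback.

Reducing step by step:

Step 1 - series reduction of A2, A3
Step 2 - reduce the series chain A4, A5
Step 3 - apply the feedback formula to (A2*A3), (A4*A5)
Step 4 - combine A1, [(A2*A3)/(1+(A2*A3)*(A4*A5))], A6 in parallel
Step 2: series.

Answer: series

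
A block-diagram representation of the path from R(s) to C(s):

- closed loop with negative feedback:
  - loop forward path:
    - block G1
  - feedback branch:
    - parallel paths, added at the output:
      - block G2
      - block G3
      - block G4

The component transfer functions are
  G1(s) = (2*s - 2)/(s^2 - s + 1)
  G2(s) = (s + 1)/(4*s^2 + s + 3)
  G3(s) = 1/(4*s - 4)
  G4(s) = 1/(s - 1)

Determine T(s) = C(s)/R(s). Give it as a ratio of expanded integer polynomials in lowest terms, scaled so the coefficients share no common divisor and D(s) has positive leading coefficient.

Answer: (16*s^3 - 12*s^2 + 8*s - 12)/(8*s^4 - 6*s^3 + 36*s^2 + s + 17)

Working:
Step 1 - combine G2, G3, G4 in parallel -> (24*s^2 + 5*s + 11)/(16*s^3 - 12*s^2 + 8*s - 12)
Step 2 - apply the feedback formula to G1, (G2+G3+G4) - this is the overall T(s), already in the required normalized form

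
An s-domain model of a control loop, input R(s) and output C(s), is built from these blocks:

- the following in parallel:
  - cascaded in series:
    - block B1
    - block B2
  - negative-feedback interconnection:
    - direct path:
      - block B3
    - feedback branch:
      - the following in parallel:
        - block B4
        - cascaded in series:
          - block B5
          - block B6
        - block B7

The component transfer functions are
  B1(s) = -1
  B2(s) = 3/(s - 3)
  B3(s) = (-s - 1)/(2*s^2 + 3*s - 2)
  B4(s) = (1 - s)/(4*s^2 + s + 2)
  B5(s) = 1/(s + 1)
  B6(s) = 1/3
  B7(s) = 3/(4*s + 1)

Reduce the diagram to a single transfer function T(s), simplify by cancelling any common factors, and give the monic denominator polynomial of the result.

The answer is s^6 - s^5 - 293*s^4/48 + 25*s^3/96 - 23*s^2/32 + 217*s/96 + 35/32.

Reasoning:
(1) combine B1, B2 in series = (-3)/(s - 3)
(2) series reduction of B5, B6 = 1/(3*s + 3)
(3) combine B4, (B5*B6), B7 in parallel = (40*s^3 + 50*s^2 + 48*s + 23)/(48*s^4 + 72*s^3 + 51*s^2 + 33*s + 6)
(4) apply the feedback formula to B3, (B4+(B5*B6)+B7) = (-48*s^4 - 72*s^3 - 51*s^2 - 33*s - 6)/(96*s^5 + 192*s^4 - 10*s^3 - 5*s^2 - 84*s - 35)
(5) add (B1*B2), [B3/(1+B3*(B4+(B5*B6)+B7))] (parallel) = (-336*s^5 - 504*s^4 + 195*s^3 + 135*s^2 + 345*s + 123)/(96*s^6 - 96*s^5 - 586*s^4 + 25*s^3 - 69*s^2 + 217*s + 105)
The result of step 5 is T(s) in lowest terms. Its denominator has leading coefficient 96; dividing the denominator through by 96 makes it monic.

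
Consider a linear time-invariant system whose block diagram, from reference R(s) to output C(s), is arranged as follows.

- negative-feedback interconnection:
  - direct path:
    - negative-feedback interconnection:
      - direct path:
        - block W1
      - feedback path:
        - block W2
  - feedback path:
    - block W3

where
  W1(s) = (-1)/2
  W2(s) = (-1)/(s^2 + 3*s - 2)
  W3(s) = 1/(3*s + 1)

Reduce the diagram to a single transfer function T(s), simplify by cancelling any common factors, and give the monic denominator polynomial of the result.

Step 1. close the feedback loop around W1, W2: (-s^2 - 3*s + 2)/(2*s^2 + 6*s - 3)
Step 2. feedback reduction of [W1/(1+W1*W2)], W3: (-3*s^3 - 10*s^2 + 3*s + 2)/(6*s^3 + 19*s^2 - 6*s - 1)
T(s) is the step-2 result (common factors already cancelled). Leading coefficient of the denominator: 6. Divide through by 6 for the monic polynomial.

Therefore the answer is s^3 + 19*s^2/6 - s - 1/6.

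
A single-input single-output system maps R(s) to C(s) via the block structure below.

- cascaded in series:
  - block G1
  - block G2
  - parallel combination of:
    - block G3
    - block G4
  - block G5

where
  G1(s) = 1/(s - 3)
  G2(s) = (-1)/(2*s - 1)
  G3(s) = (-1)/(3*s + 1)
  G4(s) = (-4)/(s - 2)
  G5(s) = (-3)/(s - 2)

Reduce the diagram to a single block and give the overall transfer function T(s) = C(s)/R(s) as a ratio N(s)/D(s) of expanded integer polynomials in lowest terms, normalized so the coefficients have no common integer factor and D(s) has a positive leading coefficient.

[1] parallel reduction of G3, G4 gives (-13*s - 2)/(3*s^2 - 5*s - 2)
[2] reduce the series chain G1, G2, (G3+G4), G5: this yields T(s), and no further normalization is needed

Therefore the answer is (-39*s - 6)/(6*s^5 - 43*s^4 + 102*s^3 - 81*s^2 - 4*s + 12).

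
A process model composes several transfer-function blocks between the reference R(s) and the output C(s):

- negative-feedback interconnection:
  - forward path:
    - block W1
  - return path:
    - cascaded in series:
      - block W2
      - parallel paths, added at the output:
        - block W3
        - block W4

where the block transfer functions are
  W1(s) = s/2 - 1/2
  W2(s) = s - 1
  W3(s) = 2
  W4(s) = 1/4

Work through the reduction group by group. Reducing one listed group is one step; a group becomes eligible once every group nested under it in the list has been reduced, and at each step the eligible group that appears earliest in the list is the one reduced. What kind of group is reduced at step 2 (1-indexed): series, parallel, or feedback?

Step 1. sum the parallel branches W3, W4
Step 2. combine W2, (W3+W4) in series
Step 3. collapse the loop (W1 forward, (W2*(W3+W4)) return)
At step 2 the group reduced is series.

Final answer: series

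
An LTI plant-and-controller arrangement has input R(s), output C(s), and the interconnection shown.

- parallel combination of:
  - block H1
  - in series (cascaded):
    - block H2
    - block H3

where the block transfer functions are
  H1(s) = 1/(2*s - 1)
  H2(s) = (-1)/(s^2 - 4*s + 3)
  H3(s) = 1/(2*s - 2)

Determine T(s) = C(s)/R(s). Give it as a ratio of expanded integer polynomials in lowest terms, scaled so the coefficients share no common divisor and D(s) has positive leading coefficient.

[1] cascade H2, H3 -> (-1)/(2*s^3 - 10*s^2 + 14*s - 6)
[2] parallel reduction of H1, (H2*H3), which is the overall transfer function T(s) = C(s)/R(s) in lowest terms

Final answer: (2*s^3 - 10*s^2 + 12*s - 5)/(4*s^4 - 22*s^3 + 38*s^2 - 26*s + 6)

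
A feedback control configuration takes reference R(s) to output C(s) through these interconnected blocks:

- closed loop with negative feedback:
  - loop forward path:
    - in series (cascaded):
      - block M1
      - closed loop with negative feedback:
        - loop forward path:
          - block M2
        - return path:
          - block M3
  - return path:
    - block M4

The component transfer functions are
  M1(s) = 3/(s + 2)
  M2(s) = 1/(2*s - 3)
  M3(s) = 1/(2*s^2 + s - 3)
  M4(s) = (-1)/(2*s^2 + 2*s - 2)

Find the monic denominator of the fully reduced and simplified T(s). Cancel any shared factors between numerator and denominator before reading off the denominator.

Step 1: feedback reduction of M2, M3: (2*s^2 + s - 3)/(4*s^3 - 4*s^2 - 9*s + 10)
Step 2: cascade M1, [M2/(1+M2*M3)]: (6*s^2 + 3*s - 9)/(4*s^4 + 4*s^3 - 17*s^2 - 8*s + 20)
Step 3: close the feedback loop around (M1*[M2/(1+M2*M3)]), M4: (12*s^4 + 18*s^3 - 24*s^2 - 24*s + 18)/(8*s^6 + 16*s^5 - 34*s^4 - 58*s^3 + 52*s^2 + 53*s - 31)
T(s) is the step-3 result (common factors already cancelled). Leading coefficient of the denominator: 8. Divide through by 8 for the monic polynomial.

Answer: s^6 + 2*s^5 - 17*s^4/4 - 29*s^3/4 + 13*s^2/2 + 53*s/8 - 31/8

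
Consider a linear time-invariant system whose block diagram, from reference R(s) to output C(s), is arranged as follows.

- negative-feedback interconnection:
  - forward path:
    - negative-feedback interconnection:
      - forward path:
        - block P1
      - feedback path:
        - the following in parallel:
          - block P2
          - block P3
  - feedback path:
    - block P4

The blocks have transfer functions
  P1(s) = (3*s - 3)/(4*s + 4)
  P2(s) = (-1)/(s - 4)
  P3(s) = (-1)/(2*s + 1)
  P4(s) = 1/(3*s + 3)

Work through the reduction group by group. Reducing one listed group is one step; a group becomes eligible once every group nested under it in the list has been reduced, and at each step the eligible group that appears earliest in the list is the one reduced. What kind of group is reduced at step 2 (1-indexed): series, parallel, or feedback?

(1) combine P2, P3 in parallel
(2) feedback reduction of P1, (P2+P3)
(3) close the feedback loop around [P1/(1+P1*(P2+P3))], P4
The group at step 2 is a feedback group.

Hence the answer: feedback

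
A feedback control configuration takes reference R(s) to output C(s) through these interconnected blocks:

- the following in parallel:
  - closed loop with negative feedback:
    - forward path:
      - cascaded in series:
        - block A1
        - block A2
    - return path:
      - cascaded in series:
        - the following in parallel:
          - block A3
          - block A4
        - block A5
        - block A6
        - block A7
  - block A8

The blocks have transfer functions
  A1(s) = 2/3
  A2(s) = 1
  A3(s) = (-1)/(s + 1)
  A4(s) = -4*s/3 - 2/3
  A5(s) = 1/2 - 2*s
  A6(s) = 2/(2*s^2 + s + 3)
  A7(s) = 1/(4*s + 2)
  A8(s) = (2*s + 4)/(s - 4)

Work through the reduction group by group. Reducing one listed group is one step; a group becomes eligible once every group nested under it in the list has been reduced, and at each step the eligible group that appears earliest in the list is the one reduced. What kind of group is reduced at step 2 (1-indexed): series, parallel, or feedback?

Reducing step by step:

1. combine A1, A2 in series
2. parallel reduction of A3, A4
3. multiply (A3+A4), A5, A6, A7 (series)
4. reduce the feedback loop with forward (A1*A2) and return ((A3+A4)*A5*A6*A7)
5. add [(A1*A2)/(1+(A1*A2)*((A3+A4)*A5*A6*A7))], A8 (parallel)
So the answer for step 2 is parallel.

Answer: parallel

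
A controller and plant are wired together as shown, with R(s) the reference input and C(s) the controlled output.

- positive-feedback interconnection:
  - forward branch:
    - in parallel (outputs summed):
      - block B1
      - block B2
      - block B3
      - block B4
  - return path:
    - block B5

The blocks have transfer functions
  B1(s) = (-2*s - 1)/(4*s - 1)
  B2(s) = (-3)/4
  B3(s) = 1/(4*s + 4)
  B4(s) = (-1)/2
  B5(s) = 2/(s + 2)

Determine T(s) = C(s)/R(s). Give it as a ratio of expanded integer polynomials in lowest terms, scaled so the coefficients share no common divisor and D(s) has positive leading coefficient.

Step 1: combine B1, B2, B3, B4 in parallel = (-28*s^2 - 23*s)/(16*s^2 + 12*s - 4)
Step 2: reduce the feedback loop with forward (B1+B2+B3+B4) and return B5, giving the overall T(s)

Answer: (-28*s^3 - 79*s^2 - 46*s)/(16*s^3 + 100*s^2 + 66*s - 8)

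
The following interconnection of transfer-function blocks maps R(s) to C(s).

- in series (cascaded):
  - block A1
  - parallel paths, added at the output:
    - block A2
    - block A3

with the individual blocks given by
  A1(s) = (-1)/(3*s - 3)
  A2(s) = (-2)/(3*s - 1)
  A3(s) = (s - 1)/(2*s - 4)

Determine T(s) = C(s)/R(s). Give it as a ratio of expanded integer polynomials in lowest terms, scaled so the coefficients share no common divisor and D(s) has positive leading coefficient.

Step 1 - parallel reduction of A2, A3 -> (3*s^2 - 8*s + 9)/(6*s^2 - 14*s + 4)
Step 2 - multiply A1, (A2+A3) (series); the result is T(s) itself (integer coefficients, no common factor, positive leading denominator coefficient)

Final answer: (-3*s^2 + 8*s - 9)/(18*s^3 - 60*s^2 + 54*s - 12)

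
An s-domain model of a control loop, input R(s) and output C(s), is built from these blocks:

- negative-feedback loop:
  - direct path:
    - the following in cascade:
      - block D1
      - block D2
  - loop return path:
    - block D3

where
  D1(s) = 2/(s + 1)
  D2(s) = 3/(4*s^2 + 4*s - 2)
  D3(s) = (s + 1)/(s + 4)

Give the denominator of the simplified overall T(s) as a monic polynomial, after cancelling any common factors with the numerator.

Step 1: combine D1, D2 in series gives 3/(2*s^3 + 4*s^2 + s - 1)
Step 2: apply the feedback formula to (D1*D2), D3 gives (3*s + 12)/(2*s^4 + 12*s^3 + 17*s^2 + 6*s - 1)
No further cancellation is possible in the step-2 result, so that is T(s). Its denominator becomes monic after dividing by the leading coefficient 2.

Answer: s^4 + 6*s^3 + 17*s^2/2 + 3*s - 1/2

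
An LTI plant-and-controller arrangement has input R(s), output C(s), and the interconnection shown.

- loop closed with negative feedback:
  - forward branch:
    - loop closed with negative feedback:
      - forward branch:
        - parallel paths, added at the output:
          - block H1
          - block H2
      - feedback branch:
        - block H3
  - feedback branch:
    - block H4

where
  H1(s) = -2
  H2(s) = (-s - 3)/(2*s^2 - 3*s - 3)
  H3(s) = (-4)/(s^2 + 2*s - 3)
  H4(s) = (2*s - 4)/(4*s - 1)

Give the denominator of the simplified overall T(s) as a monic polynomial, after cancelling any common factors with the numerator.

Answer: s^4 + 65*s^3/12 - 187*s^2/12 + 23*s/12 + 13/4

Working:
Step 1: parallel reduction of H1, H2 -> (-4*s^2 + 5*s + 3)/(2*s^2 - 3*s - 3)
Step 2: close the feedback loop around (H1+H2), H3 -> (-4*s^4 - 3*s^3 + 25*s^2 - 9*s - 9)/(2*s^4 + s^3 + s^2 - 17*s - 3)
Step 3: apply the feedback formula to [(H1+H2)/(1+(H1+H2)*H3)], H4 -> (-16*s^5 - 8*s^4 + 103*s^3 - 61*s^2 - 27*s + 9)/(12*s^4 + 65*s^3 - 187*s^2 + 23*s + 39)
No further cancellation is possible in the step-3 result, so that is T(s). Its denominator becomes monic after dividing by the leading coefficient 12.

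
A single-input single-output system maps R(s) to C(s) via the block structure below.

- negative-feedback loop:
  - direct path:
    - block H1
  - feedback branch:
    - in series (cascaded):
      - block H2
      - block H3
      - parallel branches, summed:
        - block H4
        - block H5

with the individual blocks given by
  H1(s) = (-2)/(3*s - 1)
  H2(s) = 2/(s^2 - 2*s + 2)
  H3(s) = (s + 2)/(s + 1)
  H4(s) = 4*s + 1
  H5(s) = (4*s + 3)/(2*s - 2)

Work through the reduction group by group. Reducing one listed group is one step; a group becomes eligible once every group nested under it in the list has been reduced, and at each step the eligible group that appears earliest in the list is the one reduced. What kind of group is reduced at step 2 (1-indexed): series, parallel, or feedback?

The answer is series.

Reasoning:
[1] sum the parallel branches H4, H5
[2] multiply H2, H3, (H4+H5) (series)
[3] feedback reduction of H1, (H2*H3*(H4+H5))
Step 2: series.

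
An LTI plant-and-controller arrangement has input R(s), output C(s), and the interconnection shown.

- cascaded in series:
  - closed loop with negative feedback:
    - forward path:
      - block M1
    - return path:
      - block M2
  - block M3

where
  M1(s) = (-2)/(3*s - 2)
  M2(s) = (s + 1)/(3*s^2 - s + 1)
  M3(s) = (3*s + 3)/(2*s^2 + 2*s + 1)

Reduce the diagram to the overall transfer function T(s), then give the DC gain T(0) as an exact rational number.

First reduce the diagram to T(s).

Step 1 - apply the feedback formula to M1, M2: (-6*s^2 + 2*s - 2)/(9*s^3 - 9*s^2 + 3*s - 4)
Step 2 - combine [M1/(1+M1*M2)], M3 in series: (-18*s^3 - 12*s^2 - 6)/(18*s^5 - 3*s^3 - 11*s^2 - 5*s - 4)
Step 2 gives the overall T(s). Then T(0) = -6/(-4) = 3/2.

Answer: 3/2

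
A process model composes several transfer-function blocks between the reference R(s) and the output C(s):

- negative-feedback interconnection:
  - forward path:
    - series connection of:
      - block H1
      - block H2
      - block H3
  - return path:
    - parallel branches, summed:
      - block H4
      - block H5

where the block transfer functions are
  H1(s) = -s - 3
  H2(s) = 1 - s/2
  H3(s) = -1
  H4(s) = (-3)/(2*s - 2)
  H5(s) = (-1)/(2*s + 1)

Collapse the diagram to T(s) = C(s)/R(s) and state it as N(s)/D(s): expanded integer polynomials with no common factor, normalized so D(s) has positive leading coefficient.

First reduce the diagram to T(s).

[1] combine H1, H2, H3 in series -> -s^2/2 - s/2 + 3
[2] add H4, H5 (parallel) -> (-8*s - 1)/(4*s^2 - 2*s - 2)
[3] collapse the loop ((H1*H2*H3) forward, (H4+H5) return): this yields T(s), and no further normalization is needed

Answer: (-4*s^4 - 2*s^3 + 28*s^2 - 10*s - 12)/(8*s^3 + 17*s^2 - 51*s - 10)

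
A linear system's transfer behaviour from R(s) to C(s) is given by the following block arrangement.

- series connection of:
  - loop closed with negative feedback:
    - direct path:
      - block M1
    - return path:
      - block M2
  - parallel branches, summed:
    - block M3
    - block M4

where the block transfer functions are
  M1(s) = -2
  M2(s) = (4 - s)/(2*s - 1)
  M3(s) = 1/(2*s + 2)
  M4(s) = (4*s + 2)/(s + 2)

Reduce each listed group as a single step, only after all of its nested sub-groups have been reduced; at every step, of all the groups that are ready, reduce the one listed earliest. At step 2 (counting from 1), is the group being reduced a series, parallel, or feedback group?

[1] feedback reduction of M1, M2
[2] combine M3, M4 in parallel
[3] series reduction of [M1/(1+M1*M2)], (M3+M4)
At step 2 the group reduced is parallel.

Final answer: parallel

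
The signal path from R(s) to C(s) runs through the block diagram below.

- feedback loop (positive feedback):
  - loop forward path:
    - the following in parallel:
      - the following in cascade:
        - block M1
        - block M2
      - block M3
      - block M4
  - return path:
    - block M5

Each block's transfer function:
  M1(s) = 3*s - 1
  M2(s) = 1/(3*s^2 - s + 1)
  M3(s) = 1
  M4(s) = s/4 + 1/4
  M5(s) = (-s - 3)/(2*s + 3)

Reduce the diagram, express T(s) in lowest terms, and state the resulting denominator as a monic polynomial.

First reduce the diagram to T(s).

Step 1 - series reduction of M1, M2 -> (3*s - 1)/(3*s^2 - s + 1)
Step 2 - sum the parallel branches (M1*M2), M3, M4 -> (3*s^3 + 14*s^2 + 8*s + 1)/(12*s^2 - 4*s + 4)
Step 3 - apply the feedback formula to ((M1*M2)+M3+M4), M5 -> (6*s^4 + 37*s^3 + 58*s^2 + 26*s + 3)/(3*s^4 + 47*s^3 + 78*s^2 + 21*s + 15)
The result of step 3 is T(s) in lowest terms. Its denominator has leading coefficient 3; dividing the denominator through by 3 makes it monic.

Answer: s^4 + 47*s^3/3 + 26*s^2 + 7*s + 5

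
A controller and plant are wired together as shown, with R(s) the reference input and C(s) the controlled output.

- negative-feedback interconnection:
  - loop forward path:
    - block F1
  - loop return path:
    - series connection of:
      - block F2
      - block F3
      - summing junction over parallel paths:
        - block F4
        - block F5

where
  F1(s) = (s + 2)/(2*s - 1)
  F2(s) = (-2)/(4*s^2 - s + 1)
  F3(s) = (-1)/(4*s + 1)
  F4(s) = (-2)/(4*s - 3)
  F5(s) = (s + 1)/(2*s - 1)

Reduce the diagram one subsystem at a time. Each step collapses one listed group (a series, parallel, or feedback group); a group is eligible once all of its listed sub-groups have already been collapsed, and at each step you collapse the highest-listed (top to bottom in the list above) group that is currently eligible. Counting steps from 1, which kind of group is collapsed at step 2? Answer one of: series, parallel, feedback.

Reducing step by step:

1. reduce the parallel group F4, F5
2. cascade F2, F3, (F4+F5)
3. apply the feedback formula to F1, (F2*F3*(F4+F5))
The group at step 2 is a series group.

Answer: series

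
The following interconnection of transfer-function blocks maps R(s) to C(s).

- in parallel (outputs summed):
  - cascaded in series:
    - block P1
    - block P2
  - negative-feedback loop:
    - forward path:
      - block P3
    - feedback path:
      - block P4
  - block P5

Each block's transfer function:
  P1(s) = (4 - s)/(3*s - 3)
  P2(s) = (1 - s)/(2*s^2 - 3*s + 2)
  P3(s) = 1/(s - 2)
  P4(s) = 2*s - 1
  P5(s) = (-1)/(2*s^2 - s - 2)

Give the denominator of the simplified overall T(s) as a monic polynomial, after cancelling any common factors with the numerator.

Answer: s^5 - 3*s^4 + 11*s^3/4 + s^2/4 - 2*s + 1

Working:
Step 1. combine P1, P2 in series: (s - 4)/(6*s^2 - 9*s + 6)
Step 2. apply the feedback formula to P3, P4: 1/(3*s - 3)
Step 3. reduce the parallel group (P1*P2), [P3/(1+P3*P4)], P5: (6*s^4 - 25*s^3 + 29*s^2 - 5*s - 6)/(12*s^5 - 36*s^4 + 33*s^3 + 3*s^2 - 24*s + 12)
The result of step 3 is T(s) in lowest terms. Its denominator has leading coefficient 12; dividing the denominator through by 12 makes it monic.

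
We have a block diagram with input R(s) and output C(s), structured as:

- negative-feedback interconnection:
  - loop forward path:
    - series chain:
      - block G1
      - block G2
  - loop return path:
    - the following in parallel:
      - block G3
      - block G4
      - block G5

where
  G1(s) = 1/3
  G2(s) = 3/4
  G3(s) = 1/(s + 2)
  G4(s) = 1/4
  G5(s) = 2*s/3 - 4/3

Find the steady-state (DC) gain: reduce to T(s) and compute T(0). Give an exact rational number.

The answer is 12/41.

Reasoning:
1. reduce the series chain G1, G2 = 1/4
2. combine G3, G4, G5 in parallel = (8*s^2 + 3*s - 14)/(12*s + 24)
3. close the feedback loop around (G1*G2), (G3+G4+G5) = (12*s + 24)/(8*s^2 + 51*s + 82)
Step 3 gives the overall T(s). Then T(0) = 24/82 = 12/41.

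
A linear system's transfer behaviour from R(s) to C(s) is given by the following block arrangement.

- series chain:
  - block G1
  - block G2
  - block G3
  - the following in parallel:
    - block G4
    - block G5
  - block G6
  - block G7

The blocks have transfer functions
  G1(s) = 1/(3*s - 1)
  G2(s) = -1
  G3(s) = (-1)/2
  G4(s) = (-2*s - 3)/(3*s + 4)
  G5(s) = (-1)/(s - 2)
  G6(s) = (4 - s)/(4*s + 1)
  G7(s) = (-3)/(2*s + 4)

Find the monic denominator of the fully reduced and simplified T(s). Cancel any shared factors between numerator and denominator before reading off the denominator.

Answer: s^5 + 5*s^4/4 - 151*s^3/36 - 46*s^2/9 + 7*s/9 + 4/9

Working:
Step 1. parallel reduction of G4, G5; result (-2*s^2 - 2*s + 2)/(3*s^2 - 2*s - 8)
Step 2. cascade G1, G2, G3, (G4+G5), G6, G7; result (-3*s^3 + 9*s^2 + 15*s - 12)/(72*s^5 + 90*s^4 - 302*s^3 - 368*s^2 + 56*s + 32)
No further cancellation is possible in the step-2 result, so that is T(s). Its denominator becomes monic after dividing by the leading coefficient 72.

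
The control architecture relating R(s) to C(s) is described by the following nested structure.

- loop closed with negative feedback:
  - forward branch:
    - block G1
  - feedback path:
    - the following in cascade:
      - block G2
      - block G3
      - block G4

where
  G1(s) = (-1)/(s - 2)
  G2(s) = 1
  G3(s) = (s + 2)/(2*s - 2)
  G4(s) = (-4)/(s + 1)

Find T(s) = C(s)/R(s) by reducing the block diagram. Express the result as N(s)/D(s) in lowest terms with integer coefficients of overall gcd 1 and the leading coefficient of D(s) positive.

(1) cascade G2, G3, G4; result (-2*s - 4)/(s^2 - 1)
(2) reduce the feedback loop with forward G1 and return (G2*G3*G4); the result is T(s) itself (integer coefficients, no common factor, positive leading denominator coefficient)

Final answer: (1 - s^2)/(s^3 - 2*s^2 + s + 6)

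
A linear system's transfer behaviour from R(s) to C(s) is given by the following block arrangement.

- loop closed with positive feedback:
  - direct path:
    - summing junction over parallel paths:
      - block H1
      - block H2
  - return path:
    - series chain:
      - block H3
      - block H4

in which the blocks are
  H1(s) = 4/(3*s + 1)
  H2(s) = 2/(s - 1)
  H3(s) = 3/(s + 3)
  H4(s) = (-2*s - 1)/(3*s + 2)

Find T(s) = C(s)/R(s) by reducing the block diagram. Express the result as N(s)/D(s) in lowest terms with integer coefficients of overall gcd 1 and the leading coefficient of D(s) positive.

Step 1 - add H1, H2 (parallel) -> (10*s - 2)/(3*s^2 - 2*s - 1)
Step 2 - series reduction of H3, H4 -> (-6*s - 3)/(3*s^2 + 11*s + 6)
Step 3 - apply the feedback formula to (H1+H2), (H3*H4): this yields T(s), and no further normalization is needed

Hence the answer: (30*s^3 + 104*s^2 + 38*s - 12)/(9*s^4 + 27*s^3 + 53*s^2 - 5*s - 12)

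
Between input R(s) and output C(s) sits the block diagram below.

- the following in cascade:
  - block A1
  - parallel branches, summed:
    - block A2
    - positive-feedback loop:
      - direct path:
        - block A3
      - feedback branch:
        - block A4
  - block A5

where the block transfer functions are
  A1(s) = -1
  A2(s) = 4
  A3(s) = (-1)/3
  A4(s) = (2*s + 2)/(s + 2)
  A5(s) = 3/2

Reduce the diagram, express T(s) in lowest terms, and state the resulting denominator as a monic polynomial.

First reduce the diagram to T(s).

Step 1. collapse the loop (A3 forward, A4 return); result (-s - 2)/(5*s + 8)
Step 2. reduce the parallel group A2, [A3/(1-A3*A4)]; result (19*s + 30)/(5*s + 8)
Step 3. combine A1, (A2+[A3/(1-A3*A4)]), A5 in series; result (-57*s - 90)/(10*s + 16)
Step 3 gives the fully reduced T(s), with no common factor left to cancel. The denominator's leading coefficient is 10, so divide each of its coefficients by 10 to get the monic form.

Answer: s + 8/5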